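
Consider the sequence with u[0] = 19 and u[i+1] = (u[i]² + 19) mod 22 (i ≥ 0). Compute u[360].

19

We have u[0] = 19, u[1] = 6, u[2] = 11, u[3] = 8, u[4] = 17, u[5] = 0, u[6] = 19.
Since u[6] = u[0] = 19, the sequence is periodic with period 6.
So u[360] = u[0 + ((360-0) mod 6)] = u[0] = 19.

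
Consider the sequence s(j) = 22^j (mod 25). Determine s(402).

We have s(0) = 1,  s(1) = 22,  s(2) = 9,  s(3) = 23,  s(4) = 6,  s(5) = 7,  s(6) = 4,  s(7) = 13,  s(8) = 11,  s(9) = 17,  s(10) = 24,  s(11) = 3,  s(12) = 16,  s(13) = 2,  s(14) = 19,  s(15) = 18,  s(16) = 21,  s(17) = 12,  s(18) = 14,  s(19) = 8,  s(20) = 1.
The sequence repeats with period 20.
(402 - 0) mod 20 = 2, so s(402) = s(2) = 9.

9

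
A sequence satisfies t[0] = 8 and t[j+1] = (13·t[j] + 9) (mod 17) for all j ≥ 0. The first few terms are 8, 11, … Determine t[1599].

13

Listing terms: t[0] = 8,  t[1] = 11,  t[2] = 16,  t[3] = 13,  t[4] = 8.
Since t[4] = t[0] = 8, the sequence is periodic with period 4.
So t[1599] = t[0 + ((1599-0) mod 4)] = t[3] = 13.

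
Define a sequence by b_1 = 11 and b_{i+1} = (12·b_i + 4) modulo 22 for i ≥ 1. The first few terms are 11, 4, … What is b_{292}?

20

Computing terms: b_1 = 11,  b_2 = 4,  b_3 = 8,  b_4 = 12,  b_5 = 16,  b_6 = 20,  b_7 = 2,  b_8 = 6,  b_9 = 10,  b_{10} = 14,  b_{11} = 18,  b_{12} = 0,  b_{13} = 4.
Since b_{13} = b_2 = 4, the sequence is eventually periodic: after a pre-period of length 1 it cycles with period 11.
For i ≥ 2, b_i depends only on (i - 2) mod 11. (292 - 2) mod 11 = 4, so b_{292} = b_6 = 20.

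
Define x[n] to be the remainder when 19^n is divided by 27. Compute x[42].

Listing terms: x[0] = 1; x[1] = 19; x[2] = 10; x[3] = 1.
The sequence repeats with period 3.
So x[42] = x[0 + ((42-0) mod 3)] = x[0] = 1.

1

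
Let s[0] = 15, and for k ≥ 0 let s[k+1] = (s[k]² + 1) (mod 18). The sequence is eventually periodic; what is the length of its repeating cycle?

Computing terms: s[0] = 15; s[1] = 10; s[2] = 11; s[3] = 14; s[4] = 17; s[5] = 2; s[6] = 5; s[7] = 8; s[8] = 11.
Since s[8] = s[2] = 11, the sequence is eventually periodic: after a pre-period of length 2 it cycles with period 6.

6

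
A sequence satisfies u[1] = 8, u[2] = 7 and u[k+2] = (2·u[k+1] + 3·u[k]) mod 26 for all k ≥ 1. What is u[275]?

22

Computing terms: u[1] = 8,  u[2] = 7,  u[3] = 12,  u[4] = 19,  u[5] = 22,  u[6] = 23,  u[7] = 8,  u[8] = 7.
Since (u[7], u[8]) = (u[1], u[2]) = (8, 7) (two consecutive terms determine the rest), the sequence is periodic with period 6.
So u[275] = u[1 + ((275-1) mod 6)] = u[5] = 22.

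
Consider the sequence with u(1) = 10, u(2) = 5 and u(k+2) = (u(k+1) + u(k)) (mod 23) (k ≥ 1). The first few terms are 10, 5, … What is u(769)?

10

We have u(1) = 10; u(2) = 5; u(3) = 15; u(4) = 20; u(5) = 12; u(6) = 9; u(7) = 21; u(8) = 7; u(9) = 5; u(10) = 12; u(11) = 17; u(12) = 6; u(13) = 0; u(14) = 6; u(15) = 6; u(16) = 12; u(17) = 18; u(18) = 7; u(19) = 2; u(20) = 9; u(21) = 11; u(22) = 20; u(23) = 8; u(24) = 5; u(25) = 13; u(26) = 18; u(27) = 8; u(28) = 3; u(29) = 11; u(30) = 14; u(31) = 2; u(32) = 16; u(33) = 18; u(34) = 11; u(35) = 6; u(36) = 17; u(37) = 0; u(38) = 17; u(39) = 17; u(40) = 11; u(41) = 5; u(42) = 16; u(43) = 21; u(44) = 14; u(45) = 12; u(46) = 3; u(47) = 15; u(48) = 18; u(49) = 10; u(50) = 5.
The sequence repeats with period 48.
So u(769) = u(1 + ((769-1) mod 48)) = u(1) = 10.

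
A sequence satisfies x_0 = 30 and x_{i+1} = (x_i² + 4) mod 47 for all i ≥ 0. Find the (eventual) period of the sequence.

3

We have x_0 = 30; x_1 = 11; x_2 = 31; x_3 = 25; x_4 = 18; x_5 = 46; x_6 = 5; x_7 = 29; x_8 = 46.
Since x_8 = x_5 = 46, the sequence is eventually periodic: after a pre-period of length 5 it cycles with period 3.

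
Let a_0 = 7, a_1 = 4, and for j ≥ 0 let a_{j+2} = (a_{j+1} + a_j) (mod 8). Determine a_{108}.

7

We have a_0 = 7,  a_1 = 4,  a_2 = 3,  a_3 = 7,  a_4 = 2,  a_5 = 1,  a_6 = 3,  a_7 = 4,  a_8 = 7,  a_9 = 3,  a_{10} = 2,  a_{11} = 5,  a_{12} = 7,  a_{13} = 4.
The sequence repeats with period 12.
(108 - 0) mod 12 = 0, so a_{108} = a_0 = 7.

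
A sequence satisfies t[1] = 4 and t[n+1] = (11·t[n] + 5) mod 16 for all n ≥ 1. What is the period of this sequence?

8

t[1] = 4, t[2] = 1, t[3] = 0, t[4] = 5, t[5] = 12, t[6] = 9, t[7] = 8, t[8] = 13, t[9] = 4.
The sequence repeats with period 8.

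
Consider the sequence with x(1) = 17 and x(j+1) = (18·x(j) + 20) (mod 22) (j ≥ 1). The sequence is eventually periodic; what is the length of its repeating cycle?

x(1) = 17; x(2) = 18; x(3) = 14; x(4) = 8; x(5) = 10; x(6) = 2; x(7) = 12; x(8) = 16; x(9) = 0; x(10) = 20; x(11) = 6; x(12) = 18.
Since x(12) = x(2) = 18, the sequence is eventually periodic: after a pre-period of length 1 it cycles with period 10.

10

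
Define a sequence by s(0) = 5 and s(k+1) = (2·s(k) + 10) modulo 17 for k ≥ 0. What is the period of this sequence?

8

s(0) = 5,  s(1) = 3,  s(2) = 16,  s(3) = 8,  s(4) = 9,  s(5) = 11,  s(6) = 15,  s(7) = 6,  s(8) = 5.
The sequence repeats with period 8.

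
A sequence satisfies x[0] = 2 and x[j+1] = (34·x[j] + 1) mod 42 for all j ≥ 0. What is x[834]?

Computing terms: x[0] = 2, x[1] = 27, x[2] = 37, x[3] = 41, x[4] = 9, x[5] = 13, x[6] = 23, x[7] = 27.
Since x[7] = x[1] = 27, the sequence is eventually periodic: after a pre-period of length 1 it cycles with period 6.
For j ≥ 1, x[j] depends only on (j - 1) mod 6. (834 - 1) mod 6 = 5, so x[834] = x[6] = 23.

23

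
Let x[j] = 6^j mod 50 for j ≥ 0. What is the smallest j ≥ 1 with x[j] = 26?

5

Listing terms: x[0] = 1, x[1] = 6, x[2] = 36, x[3] = 16, x[4] = 46, x[5] = 26, x[6] = 6.
Since x[6] = x[1] = 6, the sequence is eventually periodic: after a pre-period of length 1 it cycles with period 5.
The value 26 first appears (with j ≥ 1) at x[5].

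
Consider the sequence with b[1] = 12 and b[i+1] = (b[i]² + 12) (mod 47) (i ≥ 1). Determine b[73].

Computing terms: b[1] = 12, b[2] = 15, b[3] = 2, b[4] = 16, b[5] = 33, b[6] = 20, b[7] = 36, b[8] = 39, b[9] = 29, b[10] = 7, b[11] = 14, b[12] = 20.
Since b[12] = b[6] = 20, the sequence is eventually periodic: after a pre-period of length 5 it cycles with period 6.
For i ≥ 6, b[i] depends only on (i - 6) mod 6. (73 - 6) mod 6 = 1, so b[73] = b[7] = 36.

36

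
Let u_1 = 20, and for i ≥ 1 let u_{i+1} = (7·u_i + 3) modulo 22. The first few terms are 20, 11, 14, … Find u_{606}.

1

Listing terms: u_1 = 20,  u_2 = 11,  u_3 = 14,  u_4 = 13,  u_5 = 6,  u_6 = 1,  u_7 = 10,  u_8 = 7,  u_9 = 8,  u_{10} = 15,  u_{11} = 20.
The sequence repeats with period 10.
So u_{606} = u_{1 + ((606-1) mod 10)} = u_6 = 1.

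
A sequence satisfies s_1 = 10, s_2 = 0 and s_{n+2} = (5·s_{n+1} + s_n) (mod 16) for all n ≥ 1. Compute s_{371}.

4

s_1 = 10, s_2 = 0, s_3 = 10, s_4 = 2, s_5 = 4, s_6 = 6, s_7 = 2, s_8 = 0, s_9 = 2, s_{10} = 10, s_{11} = 4, s_{12} = 14, s_{13} = 10, s_{14} = 0.
Since (s_{13}, s_{14}) = (s_1, s_2) = (10, 0) (two consecutive terms determine the rest), the sequence is periodic with period 12.
(371 - 1) mod 12 = 10, so s_{371} = s_{11} = 4.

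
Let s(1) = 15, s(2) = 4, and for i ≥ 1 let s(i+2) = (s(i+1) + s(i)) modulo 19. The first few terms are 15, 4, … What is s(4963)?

11

Computing terms: s(1) = 15; s(2) = 4; s(3) = 0; s(4) = 4; s(5) = 4; s(6) = 8; s(7) = 12; s(8) = 1; s(9) = 13; s(10) = 14; s(11) = 8; s(12) = 3; s(13) = 11; s(14) = 14; s(15) = 6; s(16) = 1; s(17) = 7; s(18) = 8; s(19) = 15; s(20) = 4.
The sequence repeats with period 18.
So s(4963) = s(1 + ((4963-1) mod 18)) = s(13) = 11.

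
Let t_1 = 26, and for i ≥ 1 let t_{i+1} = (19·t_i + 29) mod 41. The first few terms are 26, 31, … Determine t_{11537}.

Computing terms: t_1 = 26,  t_2 = 31,  t_3 = 3,  t_4 = 4,  t_5 = 23,  t_6 = 15,  t_7 = 27,  t_8 = 9,  t_9 = 36,  t_{10} = 16,  t_{11} = 5,  t_{12} = 1,  t_{13} = 7,  t_{14} = 39,  t_{15} = 32,  t_{16} = 22,  t_{17} = 37,  t_{18} = 35,  t_{19} = 38,  t_{20} = 13,  t_{21} = 30,  t_{22} = 25,  t_{23} = 12,  t_{24} = 11,  t_{25} = 33,  t_{26} = 0,  t_{27} = 29,  t_{28} = 6,  t_{29} = 20,  t_{30} = 40,  t_{31} = 10,  t_{32} = 14,  t_{33} = 8,  t_{34} = 17,  t_{35} = 24,  t_{36} = 34,  t_{37} = 19,  t_{38} = 21,  t_{39} = 18,  t_{40} = 2,  t_{41} = 26.
The sequence repeats with period 40.
So t_{11537} = t_{1 + ((11537-1) mod 40)} = t_{17} = 37.

37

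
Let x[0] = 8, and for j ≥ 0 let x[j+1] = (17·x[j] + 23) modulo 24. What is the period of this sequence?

Computing terms: x[0] = 8,  x[1] = 15,  x[2] = 14,  x[3] = 21,  x[4] = 20,  x[5] = 3,  x[6] = 2,  x[7] = 9,  x[8] = 8.
Since x[8] = x[0] = 8, the sequence is periodic with period 8.

8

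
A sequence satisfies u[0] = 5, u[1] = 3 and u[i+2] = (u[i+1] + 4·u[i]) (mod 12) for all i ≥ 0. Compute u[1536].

We have u[0] = 5; u[1] = 3; u[2] = 11; u[3] = 11; u[4] = 7; u[5] = 3; u[6] = 7; u[7] = 7; u[8] = 11; u[9] = 3; u[10] = 11.
Since (u[9], u[10]) = (u[1], u[2]) = (3, 11) (two consecutive terms determine the rest), the sequence is eventually periodic: after a pre-period of length 1 it cycles with period 8.
For i ≥ 1, u[i] depends only on (i - 1) mod 8. (1536 - 1) mod 8 = 7, so u[1536] = u[8] = 11.

11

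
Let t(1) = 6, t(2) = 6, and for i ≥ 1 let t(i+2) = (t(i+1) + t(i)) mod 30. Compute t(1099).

6

t(1) = 6, t(2) = 6, t(3) = 12, t(4) = 18, t(5) = 0, t(6) = 18, t(7) = 18, t(8) = 6, t(9) = 24, t(10) = 0, t(11) = 24, t(12) = 24, t(13) = 18, t(14) = 12, t(15) = 0, t(16) = 12, t(17) = 12, t(18) = 24, t(19) = 6, t(20) = 0, t(21) = 6, t(22) = 6.
The sequence repeats with period 20.
(1099 - 1) mod 20 = 18, so t(1099) = t(19) = 6.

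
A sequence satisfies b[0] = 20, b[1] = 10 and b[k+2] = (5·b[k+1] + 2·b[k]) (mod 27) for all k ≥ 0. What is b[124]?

Listing terms: b[0] = 20; b[1] = 10; b[2] = 9; b[3] = 11; b[4] = 19; b[5] = 9; b[6] = 2; b[7] = 1; b[8] = 9; b[9] = 20; b[10] = 10.
Since (b[9], b[10]) = (b[0], b[1]) = (20, 10) (two consecutive terms determine the rest), the sequence is periodic with period 9.
(124 - 0) mod 9 = 7, so b[124] = b[7] = 1.

1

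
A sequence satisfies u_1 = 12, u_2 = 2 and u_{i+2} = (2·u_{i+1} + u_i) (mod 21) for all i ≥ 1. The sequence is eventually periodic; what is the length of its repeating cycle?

u_1 = 12; u_2 = 2; u_3 = 16; u_4 = 13; u_5 = 0; u_6 = 13; u_7 = 5; u_8 = 2; u_9 = 9; u_{10} = 20; u_{11} = 7; u_{12} = 13; u_{13} = 12; u_{14} = 16; u_{15} = 2; u_{16} = 20; u_{17} = 0; u_{18} = 20; u_{19} = 19; u_{20} = 16; u_{21} = 9; u_{22} = 13; u_{23} = 14; u_{24} = 20; u_{25} = 12; u_{26} = 2.
The sequence repeats with period 24.

24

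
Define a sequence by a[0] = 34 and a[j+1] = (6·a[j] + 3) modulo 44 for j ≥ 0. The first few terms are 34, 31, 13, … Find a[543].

Listing terms: a[0] = 34, a[1] = 31, a[2] = 13, a[3] = 37, a[4] = 5, a[5] = 33, a[6] = 25, a[7] = 21, a[8] = 41, a[9] = 29, a[10] = 1, a[11] = 9, a[12] = 13.
Since a[12] = a[2] = 13, the sequence is eventually periodic: after a pre-period of length 2 it cycles with period 10.
For j ≥ 2, a[j] depends only on (j - 2) mod 10. (543 - 2) mod 10 = 1, so a[543] = a[3] = 37.

37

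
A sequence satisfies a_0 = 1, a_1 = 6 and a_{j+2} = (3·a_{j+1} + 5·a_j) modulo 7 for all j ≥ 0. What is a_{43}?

6

We have a_0 = 1, a_1 = 6, a_2 = 2, a_3 = 1, a_4 = 6.
Since (a_3, a_4) = (a_0, a_1) = (1, 6) (two consecutive terms determine the rest), the sequence is periodic with period 3.
(43 - 0) mod 3 = 1, so a_{43} = a_1 = 6.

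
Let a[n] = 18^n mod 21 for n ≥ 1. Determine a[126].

15

We have a[1] = 18,  a[2] = 9,  a[3] = 15,  a[4] = 18.
Since a[4] = a[1] = 18, the sequence is periodic with period 3.
(126 - 1) mod 3 = 2, so a[126] = a[3] = 15.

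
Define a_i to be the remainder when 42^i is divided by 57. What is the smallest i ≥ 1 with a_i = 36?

5

a_0 = 1, a_1 = 42, a_2 = 54, a_3 = 45, a_4 = 9, a_5 = 36, a_6 = 30, a_7 = 6, a_8 = 24, a_9 = 39, a_{10} = 42.
Since a_{10} = a_1 = 42, the sequence is eventually periodic: after a pre-period of length 1 it cycles with period 9.
The value 36 first appears (with i ≥ 1) at a_5.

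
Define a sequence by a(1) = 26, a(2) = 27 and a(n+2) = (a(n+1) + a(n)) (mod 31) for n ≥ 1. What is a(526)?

a(1) = 26, a(2) = 27, a(3) = 22, a(4) = 18, a(5) = 9, a(6) = 27, a(7) = 5, a(8) = 1, a(9) = 6, a(10) = 7, a(11) = 13, a(12) = 20, a(13) = 2, a(14) = 22, a(15) = 24, a(16) = 15, a(17) = 8, a(18) = 23, a(19) = 0, a(20) = 23, a(21) = 23, a(22) = 15, a(23) = 7, a(24) = 22, a(25) = 29, a(26) = 20, a(27) = 18, a(28) = 7, a(29) = 25, a(30) = 1, a(31) = 26, a(32) = 27.
The sequence repeats with period 30.
(526 - 1) mod 30 = 15, so a(526) = a(16) = 15.

15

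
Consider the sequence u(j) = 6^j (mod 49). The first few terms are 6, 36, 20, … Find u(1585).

20

Listing terms: u(1) = 6; u(2) = 36; u(3) = 20; u(4) = 22; u(5) = 34; u(6) = 8; u(7) = 48; u(8) = 43; u(9) = 13; u(10) = 29; u(11) = 27; u(12) = 15; u(13) = 41; u(14) = 1; u(15) = 6.
The sequence repeats with period 14.
(1585 - 1) mod 14 = 2, so u(1585) = u(3) = 20.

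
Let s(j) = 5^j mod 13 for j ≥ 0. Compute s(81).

Listing terms: s(0) = 1, s(1) = 5, s(2) = 12, s(3) = 8, s(4) = 1.
The sequence repeats with period 4.
(81 - 0) mod 4 = 1, so s(81) = s(1) = 5.

5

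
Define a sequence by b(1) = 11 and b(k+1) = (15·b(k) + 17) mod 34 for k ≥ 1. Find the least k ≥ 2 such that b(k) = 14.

4

b(1) = 11; b(2) = 12; b(3) = 27; b(4) = 14; b(5) = 23; b(6) = 22; b(7) = 7; b(8) = 20; b(9) = 11.
Since b(9) = b(1) = 11, the sequence is periodic with period 8.
The value 14 first appears (with k ≥ 2) at b(4).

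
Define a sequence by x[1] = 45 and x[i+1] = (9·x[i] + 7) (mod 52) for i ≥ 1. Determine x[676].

Computing terms: x[1] = 45; x[2] = 48; x[3] = 23; x[4] = 6; x[5] = 9; x[6] = 36; x[7] = 19; x[8] = 22; x[9] = 49; x[10] = 32; x[11] = 35; x[12] = 10; x[13] = 45.
The sequence repeats with period 12.
So x[676] = x[1 + ((676-1) mod 12)] = x[4] = 6.

6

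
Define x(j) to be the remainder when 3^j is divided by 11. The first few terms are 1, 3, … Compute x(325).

Listing terms: x(0) = 1; x(1) = 3; x(2) = 9; x(3) = 5; x(4) = 4; x(5) = 1.
The sequence repeats with period 5.
So x(325) = x(0 + ((325-0) mod 5)) = x(0) = 1.

1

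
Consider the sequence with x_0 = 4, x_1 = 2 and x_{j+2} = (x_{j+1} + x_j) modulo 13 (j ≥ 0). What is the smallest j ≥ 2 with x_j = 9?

5

x_0 = 4; x_1 = 2; x_2 = 6; x_3 = 8; x_4 = 1; x_5 = 9; x_6 = 10; x_7 = 6; x_8 = 3; x_9 = 9; x_{10} = 12; x_{11} = 8; x_{12} = 7; x_{13} = 2; x_{14} = 9; x_{15} = 11; x_{16} = 7; x_{17} = 5; x_{18} = 12; x_{19} = 4; x_{20} = 3; x_{21} = 7; x_{22} = 10; x_{23} = 4; x_{24} = 1; x_{25} = 5; x_{26} = 6; x_{27} = 11; x_{28} = 4; x_{29} = 2.
Since (x_{28}, x_{29}) = (x_0, x_1) = (4, 2) (two consecutive terms determine the rest), the sequence is periodic with period 28.
The value 9 first appears (with j ≥ 2) at x_5.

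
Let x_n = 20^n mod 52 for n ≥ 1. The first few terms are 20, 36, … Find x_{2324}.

16

We have x_1 = 20, x_2 = 36, x_3 = 44, x_4 = 48, x_5 = 24, x_6 = 12, x_7 = 32, x_8 = 16, x_9 = 8, x_{10} = 4, x_{11} = 28, x_{12} = 40, x_{13} = 20.
The sequence repeats with period 12.
So x_{2324} = x_{1 + ((2324-1) mod 12)} = x_8 = 16.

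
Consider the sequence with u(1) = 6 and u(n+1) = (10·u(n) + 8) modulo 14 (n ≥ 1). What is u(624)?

Computing terms: u(1) = 6; u(2) = 12; u(3) = 2; u(4) = 0; u(5) = 8; u(6) = 4; u(7) = 6.
The sequence repeats with period 6.
So u(624) = u(1 + ((624-1) mod 6)) = u(6) = 4.

4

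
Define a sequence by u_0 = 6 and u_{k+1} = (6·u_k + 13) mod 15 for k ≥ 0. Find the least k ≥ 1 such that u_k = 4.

1

Computing terms: u_0 = 6, u_1 = 4, u_2 = 7, u_3 = 10, u_4 = 13, u_5 = 1, u_6 = 4.
Since u_6 = u_1 = 4, the sequence is eventually periodic: after a pre-period of length 1 it cycles with period 5.
The value 4 first appears (with k ≥ 1) at u_1.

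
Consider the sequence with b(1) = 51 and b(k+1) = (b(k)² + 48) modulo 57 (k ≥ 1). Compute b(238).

48

We have b(1) = 51; b(2) = 27; b(3) = 36; b(4) = 33; b(5) = 54; b(6) = 0; b(7) = 48; b(8) = 15; b(9) = 45; b(10) = 21; b(11) = 33.
Since b(11) = b(4) = 33, the sequence is eventually periodic: after a pre-period of length 3 it cycles with period 7.
For k ≥ 4, b(k) depends only on (k - 4) mod 7. (238 - 4) mod 7 = 3, so b(238) = b(7) = 48.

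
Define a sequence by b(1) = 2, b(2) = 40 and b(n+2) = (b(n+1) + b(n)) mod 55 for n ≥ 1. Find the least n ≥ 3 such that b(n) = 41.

Listing terms: b(1) = 2,  b(2) = 40,  b(3) = 42,  b(4) = 27,  b(5) = 14,  b(6) = 41,  b(7) = 0,  b(8) = 41,  b(9) = 41,  b(10) = 27,  b(11) = 13,  b(12) = 40,  b(13) = 53,  b(14) = 38,  b(15) = 36,  b(16) = 19,  b(17) = 0,  b(18) = 19,  b(19) = 19,  b(20) = 38,  b(21) = 2,  b(22) = 40.
Since (b(21), b(22)) = (b(1), b(2)) = (2, 40) (two consecutive terms determine the rest), the sequence is periodic with period 20.
The value 41 first appears (with n ≥ 3) at b(6).

6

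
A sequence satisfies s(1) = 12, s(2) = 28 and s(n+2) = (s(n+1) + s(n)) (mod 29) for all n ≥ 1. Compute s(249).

5

Computing terms: s(1) = 12, s(2) = 28, s(3) = 11, s(4) = 10, s(5) = 21, s(6) = 2, s(7) = 23, s(8) = 25, s(9) = 19, s(10) = 15, s(11) = 5, s(12) = 20, s(13) = 25, s(14) = 16, s(15) = 12, s(16) = 28.
Since (s(15), s(16)) = (s(1), s(2)) = (12, 28) (two consecutive terms determine the rest), the sequence is periodic with period 14.
(249 - 1) mod 14 = 10, so s(249) = s(11) = 5.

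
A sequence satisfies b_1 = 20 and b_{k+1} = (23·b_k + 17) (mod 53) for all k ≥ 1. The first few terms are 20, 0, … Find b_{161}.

We have b_1 = 20; b_2 = 0; b_3 = 17; b_4 = 37; b_5 = 20.
Since b_5 = b_1 = 20, the sequence is periodic with period 4.
So b_{161} = b_{1 + ((161-1) mod 4)} = b_1 = 20.

20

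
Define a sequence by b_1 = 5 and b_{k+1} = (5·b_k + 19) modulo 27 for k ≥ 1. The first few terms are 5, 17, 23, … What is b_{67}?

5

We have b_1 = 5,  b_2 = 17,  b_3 = 23,  b_4 = 26,  b_5 = 14,  b_6 = 8,  b_7 = 5.
The sequence repeats with period 6.
(67 - 1) mod 6 = 0, so b_{67} = b_1 = 5.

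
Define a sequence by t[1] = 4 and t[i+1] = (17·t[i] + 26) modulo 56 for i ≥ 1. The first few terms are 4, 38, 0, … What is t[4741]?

4

t[1] = 4; t[2] = 38; t[3] = 0; t[4] = 26; t[5] = 20; t[6] = 30; t[7] = 32; t[8] = 10; t[9] = 28; t[10] = 54; t[11] = 48; t[12] = 2; t[13] = 4.
The sequence repeats with period 12.
So t[4741] = t[1 + ((4741-1) mod 12)] = t[1] = 4.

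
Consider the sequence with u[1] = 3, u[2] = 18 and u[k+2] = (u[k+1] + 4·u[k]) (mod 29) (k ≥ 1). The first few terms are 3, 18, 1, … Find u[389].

Computing terms: u[1] = 3; u[2] = 18; u[3] = 1; u[4] = 15; u[5] = 19; u[6] = 21; u[7] = 10; u[8] = 7; u[9] = 18; u[10] = 17; u[11] = 2; u[12] = 12; u[13] = 20; u[14] = 10; u[15] = 3; u[16] = 14; u[17] = 26; u[18] = 24; u[19] = 12; u[20] = 21; u[21] = 11; u[22] = 8; u[23] = 23; u[24] = 26; u[25] = 2; u[26] = 19; u[27] = 27; u[28] = 16; u[29] = 8; u[30] = 14; u[31] = 17; u[32] = 15; u[33] = 25; u[34] = 27; u[35] = 11; u[36] = 3; u[37] = 18.
The sequence repeats with period 35.
So u[389] = u[1 + ((389-1) mod 35)] = u[4] = 15.

15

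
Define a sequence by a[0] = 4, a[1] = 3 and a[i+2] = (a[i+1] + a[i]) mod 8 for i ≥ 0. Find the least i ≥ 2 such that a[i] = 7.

2

Computing terms: a[0] = 4; a[1] = 3; a[2] = 7; a[3] = 2; a[4] = 1; a[5] = 3; a[6] = 4; a[7] = 7; a[8] = 3; a[9] = 2; a[10] = 5; a[11] = 7; a[12] = 4; a[13] = 3.
The sequence repeats with period 12.
The value 7 first appears (with i ≥ 2) at a[2].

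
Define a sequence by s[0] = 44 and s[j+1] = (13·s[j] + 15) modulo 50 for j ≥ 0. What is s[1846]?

Computing terms: s[0] = 44, s[1] = 37, s[2] = 46, s[3] = 13, s[4] = 34, s[5] = 7, s[6] = 6, s[7] = 43, s[8] = 24, s[9] = 27, s[10] = 16, s[11] = 23, s[12] = 14, s[13] = 47, s[14] = 26, s[15] = 3, s[16] = 4, s[17] = 17, s[18] = 36, s[19] = 33, s[20] = 44.
The sequence repeats with period 20.
(1846 - 0) mod 20 = 6, so s[1846] = s[6] = 6.

6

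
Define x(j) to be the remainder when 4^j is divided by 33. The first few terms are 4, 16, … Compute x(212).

16

We have x(1) = 4, x(2) = 16, x(3) = 31, x(4) = 25, x(5) = 1, x(6) = 4.
The sequence repeats with period 5.
So x(212) = x(1 + ((212-1) mod 5)) = x(2) = 16.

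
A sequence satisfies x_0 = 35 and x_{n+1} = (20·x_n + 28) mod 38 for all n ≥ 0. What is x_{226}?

36

Computing terms: x_0 = 35, x_1 = 6, x_2 = 34, x_3 = 24, x_4 = 14, x_5 = 4, x_6 = 32, x_7 = 22, x_8 = 12, x_9 = 2, x_{10} = 30, x_{11} = 20, x_{12} = 10, x_{13} = 0, x_{14} = 28, x_{15} = 18, x_{16} = 8, x_{17} = 36, x_{18} = 26, x_{19} = 16, x_{20} = 6.
Since x_{20} = x_1 = 6, the sequence is eventually periodic: after a pre-period of length 1 it cycles with period 19.
For n ≥ 1, x_n depends only on (n - 1) mod 19. (226 - 1) mod 19 = 16, so x_{226} = x_{17} = 36.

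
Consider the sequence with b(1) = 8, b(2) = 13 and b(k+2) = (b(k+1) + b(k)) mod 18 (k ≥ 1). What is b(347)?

15

We have b(1) = 8; b(2) = 13; b(3) = 3; b(4) = 16; b(5) = 1; b(6) = 17; b(7) = 0; b(8) = 17; b(9) = 17; b(10) = 16; b(11) = 15; b(12) = 13; b(13) = 10; b(14) = 5; b(15) = 15; b(16) = 2; b(17) = 17; b(18) = 1; b(19) = 0; b(20) = 1; b(21) = 1; b(22) = 2; b(23) = 3; b(24) = 5; b(25) = 8; b(26) = 13.
The sequence repeats with period 24.
(347 - 1) mod 24 = 10, so b(347) = b(11) = 15.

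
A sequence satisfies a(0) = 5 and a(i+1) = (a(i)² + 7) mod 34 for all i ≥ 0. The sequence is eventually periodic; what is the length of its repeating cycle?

a(0) = 5, a(1) = 32, a(2) = 11, a(3) = 26, a(4) = 3, a(5) = 16, a(6) = 25, a(7) = 20, a(8) = 33, a(9) = 8, a(10) = 3.
Since a(10) = a(4) = 3, the sequence is eventually periodic: after a pre-period of length 4 it cycles with period 6.

6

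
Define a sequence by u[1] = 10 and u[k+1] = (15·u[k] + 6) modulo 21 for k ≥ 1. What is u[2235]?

9

Listing terms: u[1] = 10; u[2] = 9; u[3] = 15; u[4] = 0; u[5] = 6; u[6] = 12; u[7] = 18; u[8] = 3; u[9] = 9.
Since u[9] = u[2] = 9, the sequence is eventually periodic: after a pre-period of length 1 it cycles with period 7.
For k ≥ 2, u[k] depends only on (k - 2) mod 7. (2235 - 2) mod 7 = 0, so u[2235] = u[2] = 9.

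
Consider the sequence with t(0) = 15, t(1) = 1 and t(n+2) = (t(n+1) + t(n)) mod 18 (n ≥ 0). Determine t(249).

7

Listing terms: t(0) = 15,  t(1) = 1,  t(2) = 16,  t(3) = 17,  t(4) = 15,  t(5) = 14,  t(6) = 11,  t(7) = 7,  t(8) = 0,  t(9) = 7,  t(10) = 7,  t(11) = 14,  t(12) = 3,  t(13) = 17,  t(14) = 2,  t(15) = 1,  t(16) = 3,  t(17) = 4,  t(18) = 7,  t(19) = 11,  t(20) = 0,  t(21) = 11,  t(22) = 11,  t(23) = 4,  t(24) = 15,  t(25) = 1.
The sequence repeats with period 24.
(249 - 0) mod 24 = 9, so t(249) = t(9) = 7.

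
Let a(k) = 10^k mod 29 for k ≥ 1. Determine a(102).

We have a(1) = 10; a(2) = 13; a(3) = 14; a(4) = 24; a(5) = 8; a(6) = 22; a(7) = 17; a(8) = 25; a(9) = 18; a(10) = 6; a(11) = 2; a(12) = 20; a(13) = 26; a(14) = 28; a(15) = 19; a(16) = 16; a(17) = 15; a(18) = 5; a(19) = 21; a(20) = 7; a(21) = 12; a(22) = 4; a(23) = 11; a(24) = 23; a(25) = 27; a(26) = 9; a(27) = 3; a(28) = 1; a(29) = 10.
Since a(29) = a(1) = 10, the sequence is periodic with period 28.
(102 - 1) mod 28 = 17, so a(102) = a(18) = 5.

5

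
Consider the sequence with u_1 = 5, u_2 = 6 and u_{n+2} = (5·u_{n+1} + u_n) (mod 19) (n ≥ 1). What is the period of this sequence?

Listing terms: u_1 = 5, u_2 = 6, u_3 = 16, u_4 = 10, u_5 = 9, u_6 = 17, u_7 = 18, u_8 = 12, u_9 = 2, u_{10} = 3, u_{11} = 17, u_{12} = 12, u_{13} = 1, u_{14} = 17, u_{15} = 10, u_{16} = 10, u_{17} = 3, u_{18} = 6, u_{19} = 14, u_{20} = 0, u_{21} = 14, u_{22} = 13, u_{23} = 3, u_{24} = 9, u_{25} = 10, u_{26} = 2, u_{27} = 1, u_{28} = 7, u_{29} = 17, u_{30} = 16, u_{31} = 2, u_{32} = 7, u_{33} = 18, u_{34} = 2, u_{35} = 9, u_{36} = 9, u_{37} = 16, u_{38} = 13, u_{39} = 5, u_{40} = 0, u_{41} = 5, u_{42} = 6.
Since (u_{41}, u_{42}) = (u_1, u_2) = (5, 6) (two consecutive terms determine the rest), the sequence is periodic with period 40.

40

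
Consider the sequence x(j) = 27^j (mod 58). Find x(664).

We have x(1) = 27, x(2) = 33, x(3) = 21, x(4) = 45, x(5) = 55, x(6) = 35, x(7) = 17, x(8) = 53, x(9) = 39, x(10) = 9, x(11) = 11, x(12) = 7, x(13) = 15, x(14) = 57, x(15) = 31, x(16) = 25, x(17) = 37, x(18) = 13, x(19) = 3, x(20) = 23, x(21) = 41, x(22) = 5, x(23) = 19, x(24) = 49, x(25) = 47, x(26) = 51, x(27) = 43, x(28) = 1, x(29) = 27.
The sequence repeats with period 28.
So x(664) = x(1 + ((664-1) mod 28)) = x(20) = 23.

23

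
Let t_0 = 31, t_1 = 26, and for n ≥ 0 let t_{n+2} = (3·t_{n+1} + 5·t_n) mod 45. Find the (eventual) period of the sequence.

12

We have t_0 = 31, t_1 = 26, t_2 = 8, t_3 = 19, t_4 = 7, t_5 = 26, t_6 = 23, t_7 = 19, t_8 = 37, t_9 = 26, t_{10} = 38, t_{11} = 19, t_{12} = 22, t_{13} = 26, t_{14} = 8.
Since (t_{13}, t_{14}) = (t_1, t_2) = (26, 8) (two consecutive terms determine the rest), the sequence is eventually periodic: after a pre-period of length 1 it cycles with period 12.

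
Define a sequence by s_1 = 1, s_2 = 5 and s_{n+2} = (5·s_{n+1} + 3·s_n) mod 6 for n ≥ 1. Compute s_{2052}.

We have s_1 = 1, s_2 = 5, s_3 = 4, s_4 = 5, s_5 = 1, s_6 = 2, s_7 = 1, s_8 = 5.
Since (s_7, s_8) = (s_1, s_2) = (1, 5) (two consecutive terms determine the rest), the sequence is periodic with period 6.
So s_{2052} = s_{1 + ((2052-1) mod 6)} = s_6 = 2.

2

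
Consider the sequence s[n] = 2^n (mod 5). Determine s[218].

4

Listing terms: s[1] = 2,  s[2] = 4,  s[3] = 3,  s[4] = 1,  s[5] = 2.
The sequence repeats with period 4.
(218 - 1) mod 4 = 1, so s[218] = s[2] = 4.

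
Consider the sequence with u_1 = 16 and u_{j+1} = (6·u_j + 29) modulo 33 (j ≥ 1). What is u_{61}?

5

We have u_1 = 16, u_2 = 26, u_3 = 20, u_4 = 17, u_5 = 32, u_6 = 23, u_7 = 2, u_8 = 8, u_9 = 11, u_{10} = 29, u_{11} = 5, u_{12} = 26.
Since u_{12} = u_2 = 26, the sequence is eventually periodic: after a pre-period of length 1 it cycles with period 10.
For j ≥ 2, u_j depends only on (j - 2) mod 10. (61 - 2) mod 10 = 9, so u_{61} = u_{11} = 5.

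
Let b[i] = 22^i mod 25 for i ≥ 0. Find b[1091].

3

Listing terms: b[0] = 1, b[1] = 22, b[2] = 9, b[3] = 23, b[4] = 6, b[5] = 7, b[6] = 4, b[7] = 13, b[8] = 11, b[9] = 17, b[10] = 24, b[11] = 3, b[12] = 16, b[13] = 2, b[14] = 19, b[15] = 18, b[16] = 21, b[17] = 12, b[18] = 14, b[19] = 8, b[20] = 1.
The sequence repeats with period 20.
So b[1091] = b[0 + ((1091-0) mod 20)] = b[11] = 3.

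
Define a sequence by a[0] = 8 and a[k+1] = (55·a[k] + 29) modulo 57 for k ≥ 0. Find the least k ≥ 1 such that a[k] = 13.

1

Computing terms: a[0] = 8; a[1] = 13; a[2] = 3; a[3] = 23; a[4] = 40; a[5] = 6; a[6] = 17; a[7] = 52; a[8] = 39; a[9] = 8.
The sequence repeats with period 9.
The value 13 first appears (with k ≥ 1) at a[1].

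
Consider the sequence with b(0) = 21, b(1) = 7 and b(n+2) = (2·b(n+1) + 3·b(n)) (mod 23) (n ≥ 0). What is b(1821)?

We have b(0) = 21,  b(1) = 7,  b(2) = 8,  b(3) = 14,  b(4) = 6,  b(5) = 8,  b(6) = 11,  b(7) = 0,  b(8) = 10,  b(9) = 20,  b(10) = 1,  b(11) = 16,  b(12) = 12,  b(13) = 3,  b(14) = 19,  b(15) = 1,  b(16) = 13,  b(17) = 6,  b(18) = 5,  b(19) = 5,  b(20) = 2,  b(21) = 19,  b(22) = 21,  b(23) = 7.
Since (b(22), b(23)) = (b(0), b(1)) = (21, 7) (two consecutive terms determine the rest), the sequence is periodic with period 22.
So b(1821) = b(0 + ((1821-0) mod 22)) = b(17) = 6.

6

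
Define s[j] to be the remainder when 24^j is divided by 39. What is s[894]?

12

s[0] = 1; s[1] = 24; s[2] = 30; s[3] = 18; s[4] = 3; s[5] = 33; s[6] = 12; s[7] = 15; s[8] = 9; s[9] = 21; s[10] = 36; s[11] = 6; s[12] = 27; s[13] = 24.
Since s[13] = s[1] = 24, the sequence is eventually periodic: after a pre-period of length 1 it cycles with period 12.
For j ≥ 1, s[j] depends only on (j - 1) mod 12. (894 - 1) mod 12 = 5, so s[894] = s[6] = 12.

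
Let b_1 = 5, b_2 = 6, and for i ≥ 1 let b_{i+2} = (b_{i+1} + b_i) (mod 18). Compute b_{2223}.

7

Listing terms: b_1 = 5; b_2 = 6; b_3 = 11; b_4 = 17; b_5 = 10; b_6 = 9; b_7 = 1; b_8 = 10; b_9 = 11; b_{10} = 3; b_{11} = 14; b_{12} = 17; b_{13} = 13; b_{14} = 12; b_{15} = 7; b_{16} = 1; b_{17} = 8; b_{18} = 9; b_{19} = 17; b_{20} = 8; b_{21} = 7; b_{22} = 15; b_{23} = 4; b_{24} = 1; b_{25} = 5; b_{26} = 6.
The sequence repeats with period 24.
(2223 - 1) mod 24 = 14, so b_{2223} = b_{15} = 7.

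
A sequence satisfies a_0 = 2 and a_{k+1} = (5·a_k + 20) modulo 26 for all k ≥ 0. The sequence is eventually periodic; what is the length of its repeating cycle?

4

Computing terms: a_0 = 2, a_1 = 4, a_2 = 14, a_3 = 12, a_4 = 2.
The sequence repeats with period 4.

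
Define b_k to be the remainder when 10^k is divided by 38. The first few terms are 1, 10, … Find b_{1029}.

12

We have b_0 = 1, b_1 = 10, b_2 = 24, b_3 = 12, b_4 = 6, b_5 = 22, b_6 = 30, b_7 = 34, b_8 = 36, b_9 = 18, b_{10} = 28, b_{11} = 14, b_{12} = 26, b_{13} = 32, b_{14} = 16, b_{15} = 8, b_{16} = 4, b_{17} = 2, b_{18} = 20, b_{19} = 10.
Since b_{19} = b_1 = 10, the sequence is eventually periodic: after a pre-period of length 1 it cycles with period 18.
For k ≥ 1, b_k depends only on (k - 1) mod 18. (1029 - 1) mod 18 = 2, so b_{1029} = b_3 = 12.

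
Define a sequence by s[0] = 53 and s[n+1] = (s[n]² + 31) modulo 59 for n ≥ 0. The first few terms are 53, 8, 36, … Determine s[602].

23

s[0] = 53, s[1] = 8, s[2] = 36, s[3] = 29, s[4] = 46, s[5] = 23, s[6] = 29.
Since s[6] = s[3] = 29, the sequence is eventually periodic: after a pre-period of length 3 it cycles with period 3.
For n ≥ 3, s[n] depends only on (n - 3) mod 3. (602 - 3) mod 3 = 2, so s[602] = s[5] = 23.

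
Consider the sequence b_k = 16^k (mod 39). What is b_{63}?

1

Computing terms: b_1 = 16,  b_2 = 22,  b_3 = 1,  b_4 = 16.
Since b_4 = b_1 = 16, the sequence is periodic with period 3.
So b_{63} = b_{1 + ((63-1) mod 3)} = b_3 = 1.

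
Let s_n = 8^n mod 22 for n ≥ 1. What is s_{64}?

s_1 = 8, s_2 = 20, s_3 = 6, s_4 = 4, s_5 = 10, s_6 = 14, s_7 = 2, s_8 = 16, s_9 = 18, s_{10} = 12, s_{11} = 8.
The sequence repeats with period 10.
(64 - 1) mod 10 = 3, so s_{64} = s_4 = 4.

4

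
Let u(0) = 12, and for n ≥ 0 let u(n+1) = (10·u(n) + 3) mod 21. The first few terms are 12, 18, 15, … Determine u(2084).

We have u(0) = 12, u(1) = 18, u(2) = 15, u(3) = 6, u(4) = 0, u(5) = 3, u(6) = 12.
The sequence repeats with period 6.
So u(2084) = u(0 + ((2084-0) mod 6)) = u(2) = 15.

15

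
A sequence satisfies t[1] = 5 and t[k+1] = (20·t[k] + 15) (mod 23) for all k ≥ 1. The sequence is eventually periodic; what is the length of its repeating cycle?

We have t[1] = 5,  t[2] = 0,  t[3] = 15,  t[4] = 16,  t[5] = 13,  t[6] = 22,  t[7] = 18,  t[8] = 7,  t[9] = 17,  t[10] = 10,  t[11] = 8,  t[12] = 14,  t[13] = 19,  t[14] = 4,  t[15] = 3,  t[16] = 6,  t[17] = 20,  t[18] = 1,  t[19] = 12,  t[20] = 2,  t[21] = 9,  t[22] = 11,  t[23] = 5.
Since t[23] = t[1] = 5, the sequence is periodic with period 22.

22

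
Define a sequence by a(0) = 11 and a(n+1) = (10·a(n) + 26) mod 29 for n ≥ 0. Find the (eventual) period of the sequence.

Listing terms: a(0) = 11; a(1) = 20; a(2) = 23; a(3) = 24; a(4) = 5; a(5) = 18; a(6) = 3; a(7) = 27; a(8) = 6; a(9) = 28; a(10) = 16; a(11) = 12; a(12) = 1; a(13) = 7; a(14) = 9; a(15) = 0; a(16) = 26; a(17) = 25; a(18) = 15; a(19) = 2; a(20) = 17; a(21) = 22; a(22) = 14; a(23) = 21; a(24) = 4; a(25) = 8; a(26) = 19; a(27) = 13; a(28) = 11.
Since a(28) = a(0) = 11, the sequence is periodic with period 28.

28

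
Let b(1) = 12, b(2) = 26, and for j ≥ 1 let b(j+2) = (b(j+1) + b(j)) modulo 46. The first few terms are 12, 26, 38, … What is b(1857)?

34

Listing terms: b(1) = 12, b(2) = 26, b(3) = 38, b(4) = 18, b(5) = 10, b(6) = 28, b(7) = 38, b(8) = 20, b(9) = 12, b(10) = 32, b(11) = 44, b(12) = 30, b(13) = 28, b(14) = 12, b(15) = 40, b(16) = 6, b(17) = 0, b(18) = 6, b(19) = 6, b(20) = 12, b(21) = 18, b(22) = 30, b(23) = 2, b(24) = 32, b(25) = 34, b(26) = 20, b(27) = 8, b(28) = 28, b(29) = 36, b(30) = 18, b(31) = 8, b(32) = 26, b(33) = 34, b(34) = 14, b(35) = 2, b(36) = 16, b(37) = 18, b(38) = 34, b(39) = 6, b(40) = 40, b(41) = 0, b(42) = 40, b(43) = 40, b(44) = 34, b(45) = 28, b(46) = 16, b(47) = 44, b(48) = 14, b(49) = 12, b(50) = 26.
Since (b(49), b(50)) = (b(1), b(2)) = (12, 26) (two consecutive terms determine the rest), the sequence is periodic with period 48.
So b(1857) = b(1 + ((1857-1) mod 48)) = b(33) = 34.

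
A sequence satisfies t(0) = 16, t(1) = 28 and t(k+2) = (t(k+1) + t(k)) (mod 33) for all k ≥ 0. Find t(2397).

8

t(0) = 16, t(1) = 28, t(2) = 11, t(3) = 6, t(4) = 17, t(5) = 23, t(6) = 7, t(7) = 30, t(8) = 4, t(9) = 1, t(10) = 5, t(11) = 6, t(12) = 11, t(13) = 17, t(14) = 28, t(15) = 12, t(16) = 7, t(17) = 19, t(18) = 26, t(19) = 12, t(20) = 5, t(21) = 17, t(22) = 22, t(23) = 6, t(24) = 28, t(25) = 1, t(26) = 29, t(27) = 30, t(28) = 26, t(29) = 23, t(30) = 16, t(31) = 6, t(32) = 22, t(33) = 28, t(34) = 17, t(35) = 12, t(36) = 29, t(37) = 8, t(38) = 4, t(39) = 12, t(40) = 16, t(41) = 28.
The sequence repeats with period 40.
So t(2397) = t(0 + ((2397-0) mod 40)) = t(37) = 8.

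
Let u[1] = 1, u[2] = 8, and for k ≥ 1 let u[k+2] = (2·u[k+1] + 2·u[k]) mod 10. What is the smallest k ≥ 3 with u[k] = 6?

Computing terms: u[1] = 1; u[2] = 8; u[3] = 8; u[4] = 2; u[5] = 0; u[6] = 4; u[7] = 8; u[8] = 4; u[9] = 4; u[10] = 6; u[11] = 0; u[12] = 2; u[13] = 4; u[14] = 2; u[15] = 2; u[16] = 8; u[17] = 0; u[18] = 6; u[19] = 2; u[20] = 6; u[21] = 6; u[22] = 4; u[23] = 0; u[24] = 8; u[25] = 6; u[26] = 8; u[27] = 8.
Since (u[26], u[27]) = (u[2], u[3]) = (8, 8) (two consecutive terms determine the rest), the sequence is eventually periodic: after a pre-period of length 1 it cycles with period 24.
The value 6 first appears (with k ≥ 3) at u[10].

10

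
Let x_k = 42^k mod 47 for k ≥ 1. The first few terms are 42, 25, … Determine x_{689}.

We have x_1 = 42, x_2 = 25, x_3 = 16, x_4 = 14, x_5 = 24, x_6 = 21, x_7 = 36, x_8 = 8, x_9 = 7, x_{10} = 12, x_{11} = 34, x_{12} = 18, x_{13} = 4, x_{14} = 27, x_{15} = 6, x_{16} = 17, x_{17} = 9, x_{18} = 2, x_{19} = 37, x_{20} = 3, x_{21} = 32, x_{22} = 28, x_{23} = 1, x_{24} = 42.
The sequence repeats with period 23.
(689 - 1) mod 23 = 21, so x_{689} = x_{22} = 28.

28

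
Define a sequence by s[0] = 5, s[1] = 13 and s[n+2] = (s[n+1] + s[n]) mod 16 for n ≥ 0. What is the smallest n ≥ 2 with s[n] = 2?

2

We have s[0] = 5, s[1] = 13, s[2] = 2, s[3] = 15, s[4] = 1, s[5] = 0, s[6] = 1, s[7] = 1, s[8] = 2, s[9] = 3, s[10] = 5, s[11] = 8, s[12] = 13, s[13] = 5, s[14] = 2, s[15] = 7, s[16] = 9, s[17] = 0, s[18] = 9, s[19] = 9, s[20] = 2, s[21] = 11, s[22] = 13, s[23] = 8, s[24] = 5, s[25] = 13.
The sequence repeats with period 24.
The value 2 first appears (with n ≥ 2) at s[2].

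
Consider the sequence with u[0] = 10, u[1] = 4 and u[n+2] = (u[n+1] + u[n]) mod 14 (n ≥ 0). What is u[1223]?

6

u[0] = 10; u[1] = 4; u[2] = 0; u[3] = 4; u[4] = 4; u[5] = 8; u[6] = 12; u[7] = 6; u[8] = 4; u[9] = 10; u[10] = 0; u[11] = 10; u[12] = 10; u[13] = 6; u[14] = 2; u[15] = 8; u[16] = 10; u[17] = 4.
Since (u[16], u[17]) = (u[0], u[1]) = (10, 4) (two consecutive terms determine the rest), the sequence is periodic with period 16.
So u[1223] = u[0 + ((1223-0) mod 16)] = u[7] = 6.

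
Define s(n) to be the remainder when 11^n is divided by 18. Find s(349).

11

Listing terms: s(0) = 1,  s(1) = 11,  s(2) = 13,  s(3) = 17,  s(4) = 7,  s(5) = 5,  s(6) = 1.
Since s(6) = s(0) = 1, the sequence is periodic with period 6.
(349 - 0) mod 6 = 1, so s(349) = s(1) = 11.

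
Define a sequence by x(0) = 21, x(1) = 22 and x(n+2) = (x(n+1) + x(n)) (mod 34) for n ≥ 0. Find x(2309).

Listing terms: x(0) = 21, x(1) = 22, x(2) = 9, x(3) = 31, x(4) = 6, x(5) = 3, x(6) = 9, x(7) = 12, x(8) = 21, x(9) = 33, x(10) = 20, x(11) = 19, x(12) = 5, x(13) = 24, x(14) = 29, x(15) = 19, x(16) = 14, x(17) = 33, x(18) = 13, x(19) = 12, x(20) = 25, x(21) = 3, x(22) = 28, x(23) = 31, x(24) = 25, x(25) = 22, x(26) = 13, x(27) = 1, x(28) = 14, x(29) = 15, x(30) = 29, x(31) = 10, x(32) = 5, x(33) = 15, x(34) = 20, x(35) = 1, x(36) = 21, x(37) = 22.
Since (x(36), x(37)) = (x(0), x(1)) = (21, 22) (two consecutive terms determine the rest), the sequence is periodic with period 36.
So x(2309) = x(0 + ((2309-0) mod 36)) = x(5) = 3.

3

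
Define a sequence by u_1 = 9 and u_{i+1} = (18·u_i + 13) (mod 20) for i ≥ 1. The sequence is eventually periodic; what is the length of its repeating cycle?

u_1 = 9, u_2 = 15, u_3 = 3, u_4 = 7, u_5 = 19, u_6 = 15.
Since u_6 = u_2 = 15, the sequence is eventually periodic: after a pre-period of length 1 it cycles with period 4.

4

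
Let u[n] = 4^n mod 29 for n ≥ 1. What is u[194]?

u[1] = 4,  u[2] = 16,  u[3] = 6,  u[4] = 24,  u[5] = 9,  u[6] = 7,  u[7] = 28,  u[8] = 25,  u[9] = 13,  u[10] = 23,  u[11] = 5,  u[12] = 20,  u[13] = 22,  u[14] = 1,  u[15] = 4.
The sequence repeats with period 14.
So u[194] = u[1 + ((194-1) mod 14)] = u[12] = 20.

20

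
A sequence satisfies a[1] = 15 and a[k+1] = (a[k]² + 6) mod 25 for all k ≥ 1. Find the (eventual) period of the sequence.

3

We have a[1] = 15; a[2] = 6; a[3] = 17; a[4] = 20; a[5] = 6.
Since a[5] = a[2] = 6, the sequence is eventually periodic: after a pre-period of length 1 it cycles with period 3.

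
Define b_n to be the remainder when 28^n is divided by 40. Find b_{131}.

32

We have b_1 = 28,  b_2 = 24,  b_3 = 32,  b_4 = 16,  b_5 = 8,  b_6 = 24.
Since b_6 = b_2 = 24, the sequence is eventually periodic: after a pre-period of length 1 it cycles with period 4.
For n ≥ 2, b_n depends only on (n - 2) mod 4. (131 - 2) mod 4 = 1, so b_{131} = b_3 = 32.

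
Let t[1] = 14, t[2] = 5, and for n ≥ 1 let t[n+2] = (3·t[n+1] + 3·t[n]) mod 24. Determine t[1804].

We have t[1] = 14,  t[2] = 5,  t[3] = 9,  t[4] = 18,  t[5] = 9,  t[6] = 9,  t[7] = 6,  t[8] = 21,  t[9] = 9,  t[10] = 18.
Since (t[9], t[10]) = (t[3], t[4]) = (9, 18) (two consecutive terms determine the rest), the sequence is eventually periodic: after a pre-period of length 2 it cycles with period 6.
For n ≥ 3, t[n] depends only on (n - 3) mod 6. (1804 - 3) mod 6 = 1, so t[1804] = t[4] = 18.

18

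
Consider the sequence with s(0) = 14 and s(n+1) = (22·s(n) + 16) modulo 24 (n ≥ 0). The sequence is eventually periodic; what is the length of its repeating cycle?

Computing terms: s(0) = 14,  s(1) = 12,  s(2) = 16,  s(3) = 8,  s(4) = 0,  s(5) = 16.
Since s(5) = s(2) = 16, the sequence is eventually periodic: after a pre-period of length 2 it cycles with period 3.

3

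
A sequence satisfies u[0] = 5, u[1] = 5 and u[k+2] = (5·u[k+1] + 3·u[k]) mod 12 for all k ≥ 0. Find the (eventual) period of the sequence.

6

Computing terms: u[0] = 5, u[1] = 5, u[2] = 4, u[3] = 11, u[4] = 7, u[5] = 8, u[6] = 1, u[7] = 5, u[8] = 4.
Since (u[7], u[8]) = (u[1], u[2]) = (5, 4) (two consecutive terms determine the rest), the sequence is eventually periodic: after a pre-period of length 1 it cycles with period 6.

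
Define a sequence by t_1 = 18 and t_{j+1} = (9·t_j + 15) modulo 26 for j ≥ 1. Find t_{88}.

Listing terms: t_1 = 18; t_2 = 21; t_3 = 22; t_4 = 5; t_5 = 8; t_6 = 9; t_7 = 18.
The sequence repeats with period 6.
(88 - 1) mod 6 = 3, so t_{88} = t_4 = 5.

5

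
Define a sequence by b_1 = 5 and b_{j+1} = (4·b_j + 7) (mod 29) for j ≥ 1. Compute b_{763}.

20

Computing terms: b_1 = 5, b_2 = 27, b_3 = 28, b_4 = 3, b_5 = 19, b_6 = 25, b_7 = 20, b_8 = 0, b_9 = 7, b_{10} = 6, b_{11} = 2, b_{12} = 15, b_{13} = 9, b_{14} = 14, b_{15} = 5.
The sequence repeats with period 14.
So b_{763} = b_{1 + ((763-1) mod 14)} = b_7 = 20.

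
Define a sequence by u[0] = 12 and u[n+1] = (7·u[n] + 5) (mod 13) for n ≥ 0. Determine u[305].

6

Computing terms: u[0] = 12, u[1] = 11, u[2] = 4, u[3] = 7, u[4] = 2, u[5] = 6, u[6] = 8, u[7] = 9, u[8] = 3, u[9] = 0, u[10] = 5, u[11] = 1, u[12] = 12.
Since u[12] = u[0] = 12, the sequence is periodic with period 12.
So u[305] = u[0 + ((305-0) mod 12)] = u[5] = 6.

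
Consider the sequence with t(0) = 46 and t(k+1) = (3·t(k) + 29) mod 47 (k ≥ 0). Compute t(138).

46

t(0) = 46,  t(1) = 26,  t(2) = 13,  t(3) = 21,  t(4) = 45,  t(5) = 23,  t(6) = 4,  t(7) = 41,  t(8) = 11,  t(9) = 15,  t(10) = 27,  t(11) = 16,  t(12) = 30,  t(13) = 25,  t(14) = 10,  t(15) = 12,  t(16) = 18,  t(17) = 36,  t(18) = 43,  t(19) = 17,  t(20) = 33,  t(21) = 34,  t(22) = 37,  t(23) = 46.
The sequence repeats with period 23.
(138 - 0) mod 23 = 0, so t(138) = t(0) = 46.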